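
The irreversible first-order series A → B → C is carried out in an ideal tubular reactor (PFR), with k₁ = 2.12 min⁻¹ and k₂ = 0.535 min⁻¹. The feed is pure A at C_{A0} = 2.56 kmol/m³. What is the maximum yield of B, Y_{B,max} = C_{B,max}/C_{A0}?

Evaluating C_B at τ_opt = ln(k₂/k₁)/(k₂−k₁) gives C_{B,max}/C_{A0} = (k₁/k₂)^[k₂/(k₂−k₁)].
= (2.12/0.535)^(0.535/(0.535−2.12)) = (3.963)^(-0.3375) = 0.6283.

0.628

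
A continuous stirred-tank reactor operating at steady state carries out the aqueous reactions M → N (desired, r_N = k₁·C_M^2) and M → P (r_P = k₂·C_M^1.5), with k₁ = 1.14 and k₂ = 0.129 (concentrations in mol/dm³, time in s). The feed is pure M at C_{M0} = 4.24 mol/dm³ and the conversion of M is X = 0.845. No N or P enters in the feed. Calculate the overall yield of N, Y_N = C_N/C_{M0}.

0.741

Exit C_M = C_{M0}(1−X) = 4.24×0.155 = 0.6572 mol/dm³.
Rates in a CSTR are evaluated at the outlet concentration: r_N = 1.14×0.6572^2 = 0.4924, r_P = 0.129×0.6572^1.5 = 0.06873.
Fraction of consumed M going to N: r_N/(r_N+r_P) = 0.8775.
C_N = 0.8775·C_{M0}·X = 0.8775×4.24×0.845 = 3.14 mol/dm³; Y_N = C_N/C_{M0} = 0.741.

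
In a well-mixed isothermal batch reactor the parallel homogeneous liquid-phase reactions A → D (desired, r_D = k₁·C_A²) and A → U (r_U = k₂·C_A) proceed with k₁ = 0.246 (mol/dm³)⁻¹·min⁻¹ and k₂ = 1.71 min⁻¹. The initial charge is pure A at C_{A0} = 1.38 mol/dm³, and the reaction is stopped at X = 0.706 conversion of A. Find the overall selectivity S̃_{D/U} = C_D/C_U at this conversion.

C_A = C_{A0}(1−X) = 0.4057 mol/dm³.
Along a PFR/batch, dC_U/dC_A = −r_U/(r_D+r_U) = −k₂/(k₂+k₁·C_A).
Integrating from C_{A0} to C_A: C_U = (1.71/0.246)·ln[(1.71+0.246·1.38)/(1.71+0.246·0.406)] = 6.951·ln(2.049/1.810) = 0.8645 mol/dm³.
Then C_D = (C_{A0}−C_A) − C_U = 0.9743 − 0.8645 = 0.1098 mol/dm³.
S̃_{D/U} = C_D/C_U = 0.1098/0.8645 = 0.127.

0.127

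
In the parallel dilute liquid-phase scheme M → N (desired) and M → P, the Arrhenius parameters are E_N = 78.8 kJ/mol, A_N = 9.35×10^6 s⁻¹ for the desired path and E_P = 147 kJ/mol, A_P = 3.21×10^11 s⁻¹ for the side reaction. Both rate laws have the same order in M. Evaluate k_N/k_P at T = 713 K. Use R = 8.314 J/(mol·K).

Since both paths have the same order in M, the concentration cancels and S_{N/P} = k_N/k_P = (A_N/A_P)·exp[(E_P−E_N)/(RT)].
(E_P−E_N)/(RT) = (147−78.8)×10³/(8.314×713) = 68200/5928 = 11.50.
k_N/k_P = (9.35×10^6/3.21×10^11)·exp(11.50) = 2.913×10^-5 × 99206 = 2.89.
Since E_N < E_P, lowering the temperature improves selectivity toward N.

2.89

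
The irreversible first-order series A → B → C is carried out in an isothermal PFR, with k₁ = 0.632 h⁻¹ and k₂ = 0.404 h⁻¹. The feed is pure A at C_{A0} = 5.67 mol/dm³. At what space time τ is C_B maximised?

The intermediate peaks when r₁ = r₂, i.e. k₁e^(−k₁τ) = k₂e^(−k₂τ), giving τ_opt = ln(k₂/k₁)/(k₂−k₁).
= ln(0.404/0.632)/(0.404−0.632) = ln(0.6392)/-0.2280 = -0.4475/-0.2280 = 1.96 h.

1.96 h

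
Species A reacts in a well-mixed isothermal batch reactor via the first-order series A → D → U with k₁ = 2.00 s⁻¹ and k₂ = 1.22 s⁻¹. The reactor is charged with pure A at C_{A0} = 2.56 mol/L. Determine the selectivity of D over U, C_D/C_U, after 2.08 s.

For first-order series with pure A initially, C_D(t) = k₁C_{A0}/(k₂−k₁)·(e^(−k₁t) − e^(−k₂t)).
e^(−k₁t) = e^(−2.00×2.08) = e^(−4.160) = 0.01561; e^(−k₂t) = e^(−2.538) = 0.07906.
C_D = 2.00×2.56/(1.22−2.00) × (0.01561−0.07906) = (-6.564)×(-0.06345) = 0.4165 mol/L.
C_A = C_{A0}e^(−k₁t) = 0.03996 mol/L, so C_U = C_{A0}−C_A−C_D = 2.104 mol/L; C_D/C_U = 0.198.

0.198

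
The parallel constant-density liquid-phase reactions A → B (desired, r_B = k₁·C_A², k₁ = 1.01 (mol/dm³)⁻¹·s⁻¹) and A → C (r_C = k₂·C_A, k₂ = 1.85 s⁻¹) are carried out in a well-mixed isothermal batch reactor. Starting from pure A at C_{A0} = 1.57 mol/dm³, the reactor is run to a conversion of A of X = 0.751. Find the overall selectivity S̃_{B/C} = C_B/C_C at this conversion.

0.513

C_A = C_{A0}(1−X) = 0.3909 mol/dm³.
Along a PFR/batch, dC_C/dC_A = −r_C/(r_B+r_C) = −k₂/(k₂+k₁·C_A).
Integrating from C_{A0} to C_A: C_C = (1.85/1.01)·ln[(1.85+1.01·1.57)/(1.85+1.01·0.391)] = 1.832·ln(3.436/2.245) = 0.7795 mol/dm³.
Then C_B = (C_{A0}−C_A) − C_C = 1.179 − 0.7795 = 0.3995 mol/dm³.
S̃_{B/C} = C_B/C_C = 0.3995/0.7795 = 0.513.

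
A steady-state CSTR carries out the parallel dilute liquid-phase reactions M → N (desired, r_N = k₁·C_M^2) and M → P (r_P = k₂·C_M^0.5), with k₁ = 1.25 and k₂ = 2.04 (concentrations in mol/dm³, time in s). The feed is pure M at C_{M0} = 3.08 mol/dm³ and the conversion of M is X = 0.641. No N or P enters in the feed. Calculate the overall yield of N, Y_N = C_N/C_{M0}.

Exit C_M = C_{M0}(1−X) = 3.08×0.359 = 1.106 mol/dm³.
A CSTR operates uniformly at the exit composition, giving r_N = 1.528 and r_P = 2.145 (each k·C_M^n at C_M = 1.106).
Fraction of consumed M going to N: r_N/(r_N+r_P) = 0.4160.
C_N = 0.4160·C_{M0}·X = 0.4160×3.08×0.641 = 0.821 mol/dm³; Y_N = C_N/C_{M0} = 0.267.

0.267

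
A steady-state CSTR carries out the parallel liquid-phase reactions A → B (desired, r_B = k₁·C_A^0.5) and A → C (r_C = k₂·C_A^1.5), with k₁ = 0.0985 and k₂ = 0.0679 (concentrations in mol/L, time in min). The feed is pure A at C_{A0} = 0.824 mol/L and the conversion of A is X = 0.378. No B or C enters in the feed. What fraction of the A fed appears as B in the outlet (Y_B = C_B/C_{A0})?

0.279

Exit C_A = C_{A0}(1−X) = 0.824×0.622 = 0.5125 mol/L.
In a CSTR the entire volume is at exit conditions, so r_B = 0.0985×0.5125^0.5 = 0.07052 and r_C = 0.0679×0.5125^1.5 = 0.02491.
Fraction of consumed A going to B: r_B/(r_B+r_C) = 0.7389.
C_B = 0.7389·C_{A0}·X = 0.7389×0.824×0.378 = 0.230 mol/L; Y_B = C_B/C_{A0} = 0.279.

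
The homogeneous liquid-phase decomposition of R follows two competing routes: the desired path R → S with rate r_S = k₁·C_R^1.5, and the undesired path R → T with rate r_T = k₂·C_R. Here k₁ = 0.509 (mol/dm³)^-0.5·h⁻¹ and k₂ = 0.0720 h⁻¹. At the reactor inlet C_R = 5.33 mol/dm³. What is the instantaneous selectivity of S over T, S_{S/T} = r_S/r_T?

16.3

S_{S/T} = r_S/r_T = (k₁·C_R^1.5)/(k₂·C_R) = (k₁/k₂)·C_R^0.5.
= (0.509×5.330^1.5) / (0.0720×5.330) = 6.263/0.3838 = 16.3.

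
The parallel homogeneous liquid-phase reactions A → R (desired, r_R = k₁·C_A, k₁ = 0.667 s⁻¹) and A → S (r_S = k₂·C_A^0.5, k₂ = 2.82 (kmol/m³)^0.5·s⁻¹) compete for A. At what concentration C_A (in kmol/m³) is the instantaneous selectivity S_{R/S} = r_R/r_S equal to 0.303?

S_{R/S} = (k₁/k₂)·C_A^0.5 ⇒ C_A = (S·k₂/k₁)^(2).
= (0.303×2.82/0.667)^(2) = (1.281)^(2) = 1.64 kmol/m³.

1.64 kmol/m³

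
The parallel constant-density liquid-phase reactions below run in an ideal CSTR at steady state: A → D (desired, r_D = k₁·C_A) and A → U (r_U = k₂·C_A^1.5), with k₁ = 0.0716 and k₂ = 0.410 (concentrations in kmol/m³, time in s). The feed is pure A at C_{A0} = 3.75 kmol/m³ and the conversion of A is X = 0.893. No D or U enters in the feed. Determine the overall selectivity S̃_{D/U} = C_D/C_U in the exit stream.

0.276

Exit C_A = C_{A0}(1−X) = 3.75×0.107 = 0.4012 kmol/m³.
A CSTR operates uniformly at the exit composition, giving r_D = 0.02873 and r_U = 0.1042 (each k·C_A^n at C_A = 0.4012).
Overall selectivity = C_D/C_U = r_Dτ/(r_Uτ) = r_D/r_U = 0.276.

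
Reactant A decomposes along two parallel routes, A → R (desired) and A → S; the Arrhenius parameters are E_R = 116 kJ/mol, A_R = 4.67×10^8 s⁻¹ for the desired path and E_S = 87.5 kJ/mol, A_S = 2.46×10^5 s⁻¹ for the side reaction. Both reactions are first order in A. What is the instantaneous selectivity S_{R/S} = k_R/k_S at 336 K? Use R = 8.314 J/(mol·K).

0.0704

k_R/k_S = (A_R/A_S)·exp[−(E_R−E_S)/(RT)] = (A_R/A_S)·exp[(E_S−E_R)/(RT)].
(E_S−E_R)/(RT) = (87.5−116)×10³/(8.314×336) = -28500/2794 = -10.20.
k_R/k_S = (4.67×10^8/2.46×10^5)·exp(-10.20) = 1898 × 3.709×10^-5 = 0.0704.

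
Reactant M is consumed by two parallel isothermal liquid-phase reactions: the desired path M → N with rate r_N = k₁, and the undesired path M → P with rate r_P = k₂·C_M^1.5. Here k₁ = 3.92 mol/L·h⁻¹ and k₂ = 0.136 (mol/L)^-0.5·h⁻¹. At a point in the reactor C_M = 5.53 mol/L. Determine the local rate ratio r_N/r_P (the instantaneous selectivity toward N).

2.22

S_{N/P} = r_N/r_P = (k₁)/(k₂·C_M^1.5) = (k₁/k₂)·C_M^-1.5.
= (3.92) / (0.136×5.530^1.5) = 3.920/1.769 = 2.22.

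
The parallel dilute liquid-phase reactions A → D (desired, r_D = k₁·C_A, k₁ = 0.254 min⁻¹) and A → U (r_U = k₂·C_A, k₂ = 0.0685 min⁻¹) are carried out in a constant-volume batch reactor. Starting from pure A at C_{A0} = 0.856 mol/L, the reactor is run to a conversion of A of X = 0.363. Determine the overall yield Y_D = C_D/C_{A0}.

0.286

C_A = C_{A0}(1−X) = 0.5453 mol/L.
Both paths are first order in A, so the instantaneous fraction to D is constant: dC_D/d(−C_A) = k₁/(k₁+k₂) = 0.7876.
C_D = 0.7876·(C_{A0}−C_A) = 0.7876×0.3107 = 0.245 mol/L.
Y_D = C_D/C_{A0} = 0.2447/0.856 = 0.286.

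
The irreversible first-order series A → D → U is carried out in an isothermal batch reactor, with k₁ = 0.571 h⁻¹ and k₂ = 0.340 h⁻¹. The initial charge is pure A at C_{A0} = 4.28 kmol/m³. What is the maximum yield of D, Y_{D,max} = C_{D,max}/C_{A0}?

At the optimum, C_{D,max}/C_{A0} = (k₁/k₂)^[k₂/(k₂−k₁)].
= (0.571/0.340)^(0.340/(0.340−0.571)) = (1.679)^(-1.472) = 0.4662.

0.466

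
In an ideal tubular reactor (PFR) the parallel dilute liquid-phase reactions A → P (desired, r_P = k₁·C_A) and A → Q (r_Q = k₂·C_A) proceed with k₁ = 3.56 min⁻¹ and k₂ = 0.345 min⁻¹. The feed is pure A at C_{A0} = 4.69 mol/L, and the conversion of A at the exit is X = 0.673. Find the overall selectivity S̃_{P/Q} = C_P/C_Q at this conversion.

10.3

C_A = C_{A0}(1−X) = 1.534 mol/L.
Both paths are first order in A, so the instantaneous fraction to P is constant: dC_P/d(−C_A) = k₁/(k₁+k₂) = 0.9117.
C_P = 0.9117·(C_{A0}−C_A) = 0.9117×3.156 = 2.88 mol/L.
C_Q = (C_{A0}−C_A)−C_P = 0.2789 mol/L; S̃_{P/Q} = 2.878/0.2789 = 10.3.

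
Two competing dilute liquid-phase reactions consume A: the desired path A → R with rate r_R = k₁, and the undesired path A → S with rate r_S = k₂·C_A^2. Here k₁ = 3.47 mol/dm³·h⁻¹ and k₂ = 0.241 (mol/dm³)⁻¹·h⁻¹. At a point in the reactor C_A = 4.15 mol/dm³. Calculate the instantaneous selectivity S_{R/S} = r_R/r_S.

S_{R/S} = r_R/r_S = (k₁)/(k₂·C_A^2) = (k₁/k₂)·C_A^-2.
= (3.47) / (0.241×4.150^2) = 3.470/4.151 = 0.836.
The undesired path is higher order in A, so low C_A (CSTR or dilute feed) favours R.

0.836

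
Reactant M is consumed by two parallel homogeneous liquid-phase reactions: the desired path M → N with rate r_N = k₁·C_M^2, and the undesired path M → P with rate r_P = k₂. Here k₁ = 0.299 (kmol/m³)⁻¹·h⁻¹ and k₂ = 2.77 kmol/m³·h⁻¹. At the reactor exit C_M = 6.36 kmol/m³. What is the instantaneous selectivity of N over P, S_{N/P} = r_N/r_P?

4.37

S_{N/P} = r_N/r_P = (k₁·C_M^2)/(k₂) = (k₁/k₂)·C_M^2.
= (0.299×6.360^2) / (2.77) = 12.09/2.770 = 4.37.
Since the desired path is higher order in M, keeping C_M high (PFR or concentrated feed) favours N.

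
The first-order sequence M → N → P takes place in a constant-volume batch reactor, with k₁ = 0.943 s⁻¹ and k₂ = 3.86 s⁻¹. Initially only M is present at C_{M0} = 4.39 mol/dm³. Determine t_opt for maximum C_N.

0.483 s

The intermediate peaks when r₁ = r₂, i.e. k₁e^(−k₁t) = k₂e^(−k₂t), giving t_opt = ln(k₂/k₁)/(k₂−k₁).
= ln(3.86/0.943)/(3.86−0.943) = ln(4.093)/2.917 = 1.409/2.917 = 0.483 s.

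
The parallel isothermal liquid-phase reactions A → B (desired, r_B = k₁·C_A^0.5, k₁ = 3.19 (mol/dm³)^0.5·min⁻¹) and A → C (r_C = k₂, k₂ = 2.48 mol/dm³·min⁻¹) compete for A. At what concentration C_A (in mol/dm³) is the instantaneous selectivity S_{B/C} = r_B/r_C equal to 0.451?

S_{B/C} = (k₁/k₂)·C_A^0.5 ⇒ C_A = (S·k₂/k₁)^(2).
= (0.451×2.48/3.19)^(2) = (0.3506)^(2) = 0.123 mol/dm³.

0.123 mol/dm³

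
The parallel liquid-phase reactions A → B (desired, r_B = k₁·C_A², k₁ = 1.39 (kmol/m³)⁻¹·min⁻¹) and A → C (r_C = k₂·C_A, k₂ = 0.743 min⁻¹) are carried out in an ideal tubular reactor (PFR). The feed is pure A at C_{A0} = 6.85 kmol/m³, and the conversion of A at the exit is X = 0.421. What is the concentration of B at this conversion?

2.62 kmol/m³

C_A = C_{A0}(1−X) = 3.966 kmol/m³.
Along a PFR/batch, dC_C/dC_A = −r_C/(r_B+r_C) = −k₂/(k₂+k₁·C_A).
Integrating from C_{A0} to C_A: C_C = (0.743/1.39)·ln[(0.743+1.39·6.85)/(0.743+1.39·3.97)] = 0.5345·ln(10.26/6.256) = 0.2647 kmol/m³.
Then C_B = (C_{A0}−C_A) − C_C = 2.884 − 0.2647 = 2.619 kmol/m³.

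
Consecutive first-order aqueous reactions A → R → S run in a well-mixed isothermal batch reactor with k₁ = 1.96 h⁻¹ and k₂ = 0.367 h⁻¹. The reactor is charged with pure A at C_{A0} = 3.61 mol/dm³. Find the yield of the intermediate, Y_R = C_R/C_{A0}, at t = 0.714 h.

Solving the coupled first-order balances gives C_R(t) = [k₁/(k₂−k₁)]·C_{A0}·(e^(−k₁t) − e^(−k₂t)).
e^(−k₁t) = e^(−1.96×0.714) = e^(−1.399) = 0.2467; e^(−k₂t) = e^(−0.2620) = 0.7695.
C_R = 1.96×3.61/(0.367−1.96) × (0.2467−0.7695) = (-4.442)×(-0.5227) = 2.322 mol/dm³.
Y_R = C_R/C_{A0} = 2.322/3.61 = 0.643.

0.643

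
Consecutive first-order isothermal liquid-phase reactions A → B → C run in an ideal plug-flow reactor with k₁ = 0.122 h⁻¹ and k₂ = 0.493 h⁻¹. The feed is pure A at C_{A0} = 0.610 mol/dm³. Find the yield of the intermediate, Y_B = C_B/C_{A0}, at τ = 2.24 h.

Solving the coupled first-order balances gives C_B(τ) = [k₁/(k₂−k₁)]·C_{A0}·(e^(−k₁τ) − e^(−k₂τ)).
e^(−k₁τ) = e^(−0.122×2.24) = e^(−0.2733) = 0.7609; e^(−k₂τ) = e^(−1.104) = 0.3314.
C_B = 0.122×0.610/(0.493−0.122) × (0.7609−0.3314) = 0.2006×0.4294 = 0.08614 mol/dm³.
Y_B = C_B/C_{A0} = 0.08614/0.610 = 0.141.

0.141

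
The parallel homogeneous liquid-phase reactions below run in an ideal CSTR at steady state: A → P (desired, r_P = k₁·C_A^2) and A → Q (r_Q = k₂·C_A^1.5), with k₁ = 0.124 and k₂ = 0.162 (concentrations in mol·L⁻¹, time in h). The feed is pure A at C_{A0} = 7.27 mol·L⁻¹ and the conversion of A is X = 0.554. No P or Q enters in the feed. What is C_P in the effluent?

2.33 mol·L⁻¹

Exit C_A = C_{A0}(1−X) = 7.27×0.446 = 3.242 mol·L⁻¹.
In a CSTR the entire volume is at exit conditions, so r_P = 0.124×3.242^2 = 1.304 and r_Q = 0.162×3.242^1.5 = 0.9458.
Fraction of consumed A going to P: r_P/(r_P+r_Q) = 0.5795.
C_P = 0.5795·C_{A0}·X = 0.5795×7.27×0.554 = 2.33 mol·L⁻¹.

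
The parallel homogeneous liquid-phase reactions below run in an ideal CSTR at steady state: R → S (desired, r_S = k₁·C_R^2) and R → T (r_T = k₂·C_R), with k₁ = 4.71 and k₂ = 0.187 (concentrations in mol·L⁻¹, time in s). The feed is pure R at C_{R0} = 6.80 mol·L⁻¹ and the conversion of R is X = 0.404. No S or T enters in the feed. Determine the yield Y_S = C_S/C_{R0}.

0.400

Exit C_R = C_{R0}(1−X) = 6.80×0.596 = 4.053 mol·L⁻¹.
In a CSTR the entire volume is at exit conditions, so r_S = 4.71×4.053^2 = 77.36 and r_T = 0.187×4.053 = 0.7579.
Fraction of consumed R going to S: r_S/(r_S+r_T) = 0.9903.
C_S = 0.9903·C_{R0}·X = 0.9903×6.80×0.404 = 2.72 mol·L⁻¹; Y_S = C_S/C_{R0} = 0.400.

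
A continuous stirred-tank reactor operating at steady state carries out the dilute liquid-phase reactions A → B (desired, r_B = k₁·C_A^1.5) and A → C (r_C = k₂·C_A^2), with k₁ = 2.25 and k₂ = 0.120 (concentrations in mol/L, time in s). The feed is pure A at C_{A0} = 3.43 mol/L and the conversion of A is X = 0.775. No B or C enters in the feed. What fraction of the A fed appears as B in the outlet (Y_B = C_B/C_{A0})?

Exit C_A = C_{A0}(1−X) = 3.43×0.225 = 0.7717 mol/L.
A CSTR operates uniformly at the exit composition, giving r_B = 1.525 and r_C = 0.07147 (each k·C_A^n at C_A = 0.7717).
Fraction of consumed A going to B: r_B/(r_B+r_C) = 0.9552.
C_B = 0.9552·C_{A0}·X = 0.9552×3.43×0.775 = 2.54 mol/L; Y_B = C_B/C_{A0} = 0.740.

0.740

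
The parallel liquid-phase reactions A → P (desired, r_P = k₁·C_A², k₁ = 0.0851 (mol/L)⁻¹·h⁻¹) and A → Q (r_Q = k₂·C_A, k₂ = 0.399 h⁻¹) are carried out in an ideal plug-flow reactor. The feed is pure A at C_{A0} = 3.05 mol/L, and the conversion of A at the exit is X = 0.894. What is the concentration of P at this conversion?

C_A = C_{A0}(1−X) = 0.3233 mol/L.
Along a PFR/batch, dC_Q/dC_A = −r_Q/(r_P+r_Q) = −k₂/(k₂+k₁·C_A).
Integrating from C_{A0} to C_A: C_Q = (0.399/0.0851)·ln[(0.399+0.0851·3.05)/(0.399+0.0851·0.323)] = 4.689·ln(0.6586/0.4265) = 2.037 mol/L.
Then C_P = (C_{A0}−C_A) − C_Q = 2.727 − 2.037 = 0.6899 mol/L.

0.690 mol/L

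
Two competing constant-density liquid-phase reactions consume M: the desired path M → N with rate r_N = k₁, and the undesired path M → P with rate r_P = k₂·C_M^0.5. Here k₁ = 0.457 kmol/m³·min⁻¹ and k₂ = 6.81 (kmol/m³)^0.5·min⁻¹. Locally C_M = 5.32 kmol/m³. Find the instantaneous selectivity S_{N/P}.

0.0291

S_{N/P} = r_N/r_P = (k₁)/(k₂·C_M^0.5) = (k₁/k₂)·C_M^-0.5.
= (0.457) / (6.81×5.320^0.5) = 0.4570/15.71 = 0.0291.
The undesired path is higher order in M, so low C_M (CSTR or dilute feed) favours N.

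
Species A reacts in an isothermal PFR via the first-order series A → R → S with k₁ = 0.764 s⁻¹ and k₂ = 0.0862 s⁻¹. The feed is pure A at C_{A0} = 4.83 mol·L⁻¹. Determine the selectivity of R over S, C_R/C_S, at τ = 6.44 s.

1.80

Solving the coupled first-order balances gives C_R(τ) = [k₁/(k₂−k₁)]·C_{A0}·(e^(−k₁τ) − e^(−k₂τ)).
e^(−k₁τ) = e^(−0.764×6.44) = e^(−4.920) = 0.007298; e^(−k₂τ) = e^(−0.5551) = 0.5740.
C_R = 0.764×4.83/(0.0862−0.764) × (0.007298−0.5740) = (-5.444)×(-0.5667) = 3.085 mol·L⁻¹.
C_A = C_{A0}e^(−k₁τ) = 0.03525 mol·L⁻¹, so C_S = C_{A0}−C_A−C_R = 1.709 mol·L⁻¹; C_R/C_S = 1.80.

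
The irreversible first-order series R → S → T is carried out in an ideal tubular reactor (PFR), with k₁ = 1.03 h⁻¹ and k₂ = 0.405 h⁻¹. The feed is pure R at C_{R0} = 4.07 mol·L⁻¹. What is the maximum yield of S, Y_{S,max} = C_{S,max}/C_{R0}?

0.546

For a first-order series the maximum intermediate yield is C_{S,max}/C_{R0} = (k₁/k₂)^[k₂/(k₂−k₁)].
= (1.03/0.405)^(0.405/(0.405−1.03)) = (2.543)^(-0.6480) = 0.5462.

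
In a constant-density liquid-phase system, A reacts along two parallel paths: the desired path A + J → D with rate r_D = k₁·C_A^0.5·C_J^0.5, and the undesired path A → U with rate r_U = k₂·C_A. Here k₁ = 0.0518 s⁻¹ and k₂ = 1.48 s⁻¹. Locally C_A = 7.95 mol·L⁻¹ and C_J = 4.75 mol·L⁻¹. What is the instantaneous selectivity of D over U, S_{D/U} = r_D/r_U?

0.0271

S_{D/U} = r_D/r_U = (k₁·C_A^0.5·C_J^0.5)/(k₂·C_A) = (k₁/k₂)·C_A^-0.5·C_J^0.5.
= (0.0518×7.950^0.5×4.750^0.5) / (1.48×7.950) = 0.3183/11.77 = 0.0271.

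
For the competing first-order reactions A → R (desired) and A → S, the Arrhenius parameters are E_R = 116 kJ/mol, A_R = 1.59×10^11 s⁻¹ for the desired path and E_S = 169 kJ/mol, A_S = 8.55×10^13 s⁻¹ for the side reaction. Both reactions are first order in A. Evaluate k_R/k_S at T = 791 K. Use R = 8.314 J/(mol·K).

5.88

With equal orders, S_{R/S} = k_R/k_S = (A_R/A_S)·exp[(E_S−E_R)/(RT)].
(E_S−E_R)/(RT) = (169−116)×10³/(8.314×791) = 53000/6576 = 8.059.
k_R/k_S = (1.59×10^11/8.55×10^13)·exp(8.059) = 0.001860 × 3163 = 5.88.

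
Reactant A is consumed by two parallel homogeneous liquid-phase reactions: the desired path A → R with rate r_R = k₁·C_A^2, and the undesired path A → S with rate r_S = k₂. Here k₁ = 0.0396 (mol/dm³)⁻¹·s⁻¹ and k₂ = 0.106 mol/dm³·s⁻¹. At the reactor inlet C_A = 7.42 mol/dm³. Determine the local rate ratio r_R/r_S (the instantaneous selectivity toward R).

S_{R/S} = r_R/r_S = (k₁·C_A^2)/(k₂) = (k₁/k₂)·C_A^2.
= (0.0396×7.420^2) / (0.106) = 2.180/0.1060 = 20.6.

20.6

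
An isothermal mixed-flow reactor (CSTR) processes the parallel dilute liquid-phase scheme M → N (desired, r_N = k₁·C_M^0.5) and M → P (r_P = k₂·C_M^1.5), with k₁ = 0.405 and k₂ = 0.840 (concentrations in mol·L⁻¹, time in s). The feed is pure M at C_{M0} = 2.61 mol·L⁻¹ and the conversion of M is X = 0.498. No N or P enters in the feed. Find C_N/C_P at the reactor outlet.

0.368

Exit C_M = C_{M0}(1−X) = 2.61×0.502 = 1.310 mol·L⁻¹.
A CSTR operates uniformly at the exit composition, giving r_N = 0.4636 and r_P = 1.260 (each k·C_M^n at C_M = 1.310).
Overall selectivity = C_N/C_P = r_Nτ/(r_Pτ) = r_N/r_P = 0.368.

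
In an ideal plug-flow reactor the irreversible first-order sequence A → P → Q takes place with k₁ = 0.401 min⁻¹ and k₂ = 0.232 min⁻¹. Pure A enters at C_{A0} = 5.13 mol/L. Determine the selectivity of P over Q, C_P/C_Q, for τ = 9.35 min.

For first-order series with pure A initially, C_P(τ) = k₁C_{A0}/(k₂−k₁)·(e^(−k₁τ) − e^(−k₂τ)).
e^(−k₁τ) = e^(−0.401×9.35) = e^(−3.749) = 0.02353; e^(−k₂τ) = e^(−2.169) = 0.1143.
C_P = 0.401×5.13/(0.232−0.401) × (0.02353−0.1143) = (-12.17)×(-0.09074) = 1.104 mol/L.
C_A = C_{A0}e^(−k₁τ) = 0.1207 mol/L, so C_Q = C_{A0}−C_A−C_P = 3.905 mol/L; C_P/C_Q = 0.283.

0.283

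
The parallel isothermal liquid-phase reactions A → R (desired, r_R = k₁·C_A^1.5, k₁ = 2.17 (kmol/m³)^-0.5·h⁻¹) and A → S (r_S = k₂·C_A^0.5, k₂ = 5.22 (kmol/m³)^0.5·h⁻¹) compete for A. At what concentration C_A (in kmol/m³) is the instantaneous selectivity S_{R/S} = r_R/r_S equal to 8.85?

21.3 kmol/m³

S_{R/S} = (k₁/k₂)·C_A ⇒ C_A = S·k₂/k₁.
= 8.85×5.22/2.17 = 21.3 kmol/m³.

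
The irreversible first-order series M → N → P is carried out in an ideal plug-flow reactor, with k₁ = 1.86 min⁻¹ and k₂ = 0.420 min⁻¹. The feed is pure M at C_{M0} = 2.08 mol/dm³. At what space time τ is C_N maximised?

For first-order series the maximum of C_N occurs at τ_opt = ln(k₂/k₁)/(k₂−k₁).
= ln(0.420/1.86)/(0.420−1.86) = ln(0.2258)/-1.440 = -1.488/-1.440 = 1.03 min.

1.03 min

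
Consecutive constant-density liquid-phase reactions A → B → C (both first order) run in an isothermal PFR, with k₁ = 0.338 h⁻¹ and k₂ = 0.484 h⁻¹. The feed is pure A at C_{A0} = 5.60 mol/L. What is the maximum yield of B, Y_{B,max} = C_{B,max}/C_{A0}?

0.304

For a first-order series the maximum intermediate yield is C_{B,max}/C_{A0} = (k₁/k₂)^[k₂/(k₂−k₁)].
= (0.338/0.484)^(0.484/(0.484−0.338)) = (0.6983)^(3.315) = 0.3041.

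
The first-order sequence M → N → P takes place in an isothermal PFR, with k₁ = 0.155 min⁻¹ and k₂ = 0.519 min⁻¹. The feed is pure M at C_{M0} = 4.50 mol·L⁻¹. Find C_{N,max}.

At the optimum, C_{N,max}/C_{M0} = (k₁/k₂)^[k₂/(k₂−k₁)].
= (0.155/0.519)^(0.519/(0.519−0.155)) = (0.2987)^(1.426) = 0.1785.
C_{N,max} = 0.1785×4.50 = 0.803 mol·L⁻¹.

0.803 mol·L⁻¹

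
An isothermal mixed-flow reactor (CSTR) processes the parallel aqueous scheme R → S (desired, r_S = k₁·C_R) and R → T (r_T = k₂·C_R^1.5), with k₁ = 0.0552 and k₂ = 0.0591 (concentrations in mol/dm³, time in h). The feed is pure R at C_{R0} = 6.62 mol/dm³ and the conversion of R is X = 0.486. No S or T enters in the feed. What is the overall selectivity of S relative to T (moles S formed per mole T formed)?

Exit C_R = C_{R0}(1−X) = 6.62×0.514 = 3.403 mol/dm³.
A CSTR operates uniformly at the exit composition, giving r_S = 0.1878 and r_T = 0.3710 (each k·C_R^n at C_R = 3.403).
Overall selectivity = C_S/C_T = r_Sτ/(r_Tτ) = r_S/r_T = 0.506.

0.506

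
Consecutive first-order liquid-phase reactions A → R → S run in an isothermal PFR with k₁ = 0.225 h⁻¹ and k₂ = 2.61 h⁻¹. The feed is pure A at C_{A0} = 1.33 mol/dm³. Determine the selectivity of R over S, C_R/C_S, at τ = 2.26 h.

Solving the coupled first-order balances gives C_R(τ) = [k₁/(k₂−k₁)]·C_{A0}·(e^(−k₁τ) − e^(−k₂τ)).
e^(−k₁τ) = e^(−0.225×2.26) = e^(−0.5085) = 0.6014; e^(−k₂τ) = e^(−5.899) = 0.002743.
C_R = 0.225×1.33/(2.61−0.225) × (0.6014−0.002743) = 0.1255×0.5987 = 0.07511 mol/dm³.
C_A = C_{A0}e^(−k₁τ) = 0.7999 mol/dm³, so C_S = C_{A0}−C_A−C_R = 0.4550 mol/dm³; C_R/C_S = 0.165.

0.165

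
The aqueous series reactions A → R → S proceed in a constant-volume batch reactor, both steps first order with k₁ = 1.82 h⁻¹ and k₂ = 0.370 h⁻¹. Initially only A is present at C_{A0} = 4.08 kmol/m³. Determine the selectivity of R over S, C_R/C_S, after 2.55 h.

0.927

Solving the coupled first-order balances gives C_R(t) = [k₁/(k₂−k₁)]·C_{A0}·(e^(−k₁t) − e^(−k₂t)).
e^(−k₁t) = e^(−1.82×2.55) = e^(−4.641) = 0.009648; e^(−k₂t) = e^(−0.9435) = 0.3893.
C_R = 1.82×4.08/(0.370−1.82) × (0.009648−0.3893) = (-5.121)×(-0.3796) = 1.944 kmol/m³.
C_A = C_{A0}e^(−k₁t) = 0.03936 kmol/m³, so C_S = C_{A0}−C_A−C_R = 2.097 kmol/m³; C_R/C_S = 0.927.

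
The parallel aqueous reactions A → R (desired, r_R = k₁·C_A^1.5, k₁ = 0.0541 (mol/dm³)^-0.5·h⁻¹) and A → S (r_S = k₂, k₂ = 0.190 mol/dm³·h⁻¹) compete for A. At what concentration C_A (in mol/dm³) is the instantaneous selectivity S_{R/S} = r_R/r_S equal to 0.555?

1.56 mol/dm³

S_{R/S} = (k₁/k₂)·C_A^1.5 ⇒ C_A = (S·k₂/k₁)^(1/1.5).
= (0.555×0.190/0.0541)^(0.6667) = (1.949)^(0.6667) = 1.56 mol/dm³.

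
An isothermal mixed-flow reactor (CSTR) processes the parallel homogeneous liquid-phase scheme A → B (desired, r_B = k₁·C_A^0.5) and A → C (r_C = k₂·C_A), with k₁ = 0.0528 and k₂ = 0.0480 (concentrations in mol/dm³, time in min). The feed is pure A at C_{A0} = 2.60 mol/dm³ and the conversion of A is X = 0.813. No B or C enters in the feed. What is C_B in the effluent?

1.29 mol/dm³

Exit C_A = C_{A0}(1−X) = 2.60×0.187 = 0.4862 mol/dm³.
Rates in a CSTR are evaluated at the outlet concentration: r_B = 0.0528×0.4862^0.5 = 0.03682, r_C = 0.0480×0.4862 = 0.02334.
Fraction of consumed A going to B: r_B/(r_B+r_C) = 0.6120.
C_B = 0.6120·C_{A0}·X = 0.6120×2.60×0.813 = 1.29 mol/dm³.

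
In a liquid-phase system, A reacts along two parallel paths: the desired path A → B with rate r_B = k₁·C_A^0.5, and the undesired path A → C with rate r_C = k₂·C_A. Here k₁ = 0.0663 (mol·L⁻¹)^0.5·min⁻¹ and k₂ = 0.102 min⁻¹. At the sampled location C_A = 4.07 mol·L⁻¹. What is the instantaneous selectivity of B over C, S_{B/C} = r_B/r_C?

S_{B/C} = r_B/r_C = (k₁·C_A^0.5)/(k₂·C_A) = (k₁/k₂)·C_A^-0.5.
= (0.0663×4.070^0.5) / (0.102×4.070) = 0.1338/0.4151 = 0.322.

0.322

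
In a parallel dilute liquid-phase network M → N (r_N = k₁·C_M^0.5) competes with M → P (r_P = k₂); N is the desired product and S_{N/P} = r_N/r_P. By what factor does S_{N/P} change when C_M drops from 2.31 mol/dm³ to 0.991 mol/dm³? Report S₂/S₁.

S_{N/P} = (k₁/k₂)·C_M^0.5, so S₂/S₁ = (C_{M,2}/C_{M,1})^0.5.
= (0.991/2.31)^0.5 = (0.4290)^0.5 = 0.655.
Selectivity toward N falls as C_M falls — high-concentration operation is favoured.

0.655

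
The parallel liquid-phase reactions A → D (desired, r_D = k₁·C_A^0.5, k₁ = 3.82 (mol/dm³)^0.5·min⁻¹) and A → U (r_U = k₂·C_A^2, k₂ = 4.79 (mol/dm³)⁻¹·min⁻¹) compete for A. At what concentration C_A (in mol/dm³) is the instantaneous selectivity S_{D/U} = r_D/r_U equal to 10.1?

0.184 mol/dm³

S_{D/U} = (k₁/k₂)·C_A^-1.5 ⇒ C_A = (S·k₂/k₁)^(1/(-1.5)).
= (10.1×4.79/3.82)^(-0.6667) = (12.66)^(-0.6667) = 0.184 mol/dm³.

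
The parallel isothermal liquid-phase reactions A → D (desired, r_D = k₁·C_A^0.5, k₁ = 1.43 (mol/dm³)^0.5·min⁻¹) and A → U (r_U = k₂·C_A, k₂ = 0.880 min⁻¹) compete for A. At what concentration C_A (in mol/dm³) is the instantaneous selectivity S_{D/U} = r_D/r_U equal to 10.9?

S_{D/U} = (k₁/k₂)·C_A^-0.5 ⇒ C_A = (S·k₂/k₁)^(-2).
= (10.9×0.880/1.43)^(-2) = (6.708)^(-2) = 0.0222 mol/dm³.

0.0222 mol/dm³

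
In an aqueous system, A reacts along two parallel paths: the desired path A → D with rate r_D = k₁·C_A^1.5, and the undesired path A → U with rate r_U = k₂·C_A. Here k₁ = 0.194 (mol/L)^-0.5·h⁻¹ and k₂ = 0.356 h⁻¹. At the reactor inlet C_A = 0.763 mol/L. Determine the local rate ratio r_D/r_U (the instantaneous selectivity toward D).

0.476

S_{D/U} = r_D/r_U = (k₁·C_A^1.5)/(k₂·C_A) = (k₁/k₂)·C_A^0.5.
= (0.194×0.7630^1.5) / (0.356×0.7630) = 0.1293/0.2716 = 0.476.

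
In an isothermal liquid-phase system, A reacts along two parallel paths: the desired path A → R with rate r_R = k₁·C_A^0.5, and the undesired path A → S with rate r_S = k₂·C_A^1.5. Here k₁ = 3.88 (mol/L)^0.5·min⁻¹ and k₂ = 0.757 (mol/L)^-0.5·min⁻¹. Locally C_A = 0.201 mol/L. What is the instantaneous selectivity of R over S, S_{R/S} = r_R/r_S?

S_{R/S} = r_R/r_S = (k₁·C_A^0.5)/(k₂·C_A^1.5) = (k₁/k₂)·C_A⁻¹.
= (3.88×0.2010^0.5) / (0.757×0.2010^1.5) = 1.740/0.06822 = 25.5.
The undesired path is higher order in A, so low C_A (CSTR or dilute feed) favours R.

25.5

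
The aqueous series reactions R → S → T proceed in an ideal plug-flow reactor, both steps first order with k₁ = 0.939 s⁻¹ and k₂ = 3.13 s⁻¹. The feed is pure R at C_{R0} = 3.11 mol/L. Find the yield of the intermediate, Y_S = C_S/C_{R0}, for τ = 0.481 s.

For first-order series with pure R initially, C_S(τ) = k₁C_{R0}/(k₂−k₁)·(e^(−k₁τ) − e^(−k₂τ)).
e^(−k₁τ) = e^(−0.939×0.481) = e^(−0.4517) = 0.6366; e^(−k₂τ) = e^(−1.506) = 0.2219.
C_S = 0.939×3.11/(3.13−0.939) × (0.6366−0.2219) = 1.333×0.4147 = 0.5527 mol/L.
Y_S = C_S/C_{R0} = 0.5527/3.11 = 0.178.

0.178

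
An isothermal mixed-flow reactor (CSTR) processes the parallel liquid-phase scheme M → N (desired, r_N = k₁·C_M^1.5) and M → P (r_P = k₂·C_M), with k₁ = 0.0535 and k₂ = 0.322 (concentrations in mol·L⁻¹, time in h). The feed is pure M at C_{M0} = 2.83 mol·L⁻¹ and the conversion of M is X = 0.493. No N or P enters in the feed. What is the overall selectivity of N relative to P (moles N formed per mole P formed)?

Exit C_M = C_{M0}(1−X) = 2.83×0.507 = 1.435 mol·L⁻¹.
Rates in a CSTR are evaluated at the outlet concentration: r_N = 0.0535×1.435^1.5 = 0.09195, r_P = 0.322×1.435 = 0.4620.
Overall selectivity = C_N/C_P = r_Nτ/(r_Pτ) = r_N/r_P = 0.199.

0.199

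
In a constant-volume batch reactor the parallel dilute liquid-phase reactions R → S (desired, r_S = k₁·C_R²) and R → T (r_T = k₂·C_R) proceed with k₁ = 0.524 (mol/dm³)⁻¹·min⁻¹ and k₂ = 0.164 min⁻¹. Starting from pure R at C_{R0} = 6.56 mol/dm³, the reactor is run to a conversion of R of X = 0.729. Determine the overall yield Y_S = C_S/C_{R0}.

0.672

C_R = C_{R0}(1−X) = 1.778 mol/dm³.
Along a PFR/batch, dC_T/dC_R = −r_T/(r_S+r_T) = −k₂/(k₂+k₁·C_R).
Integrating from C_{R0} to C_R: C_T = (0.164/0.524)·ln[(0.164+0.524·6.56)/(0.164+0.524·1.78)] = 0.3130·ln(3.601/1.096) = 0.3725 mol/dm³.
Then C_S = (C_{R0}−C_R) − C_T = 4.782 − 0.3725 = 4.410 mol/dm³.
Y_S = C_S/C_{R0} = 4.410/6.56 = 0.672.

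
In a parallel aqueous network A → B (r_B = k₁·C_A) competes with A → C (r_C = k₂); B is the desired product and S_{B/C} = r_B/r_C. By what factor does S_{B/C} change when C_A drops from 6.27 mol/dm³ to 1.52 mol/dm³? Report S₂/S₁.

0.242

S_{B/C} = (k₁/k₂)·C_A, so S₂/S₁ = (C_{A,2}/C_{A,1}).
= 1.52/6.27 = 0.242.
Selectivity toward B falls as C_A falls — high-concentration operation is favoured.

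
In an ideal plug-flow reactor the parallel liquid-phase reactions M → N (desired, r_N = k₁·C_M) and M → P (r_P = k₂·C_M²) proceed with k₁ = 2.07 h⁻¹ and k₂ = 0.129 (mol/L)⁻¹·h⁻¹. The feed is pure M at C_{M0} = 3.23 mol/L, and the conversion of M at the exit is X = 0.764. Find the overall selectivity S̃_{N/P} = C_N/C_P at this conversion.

8.15

C_M = C_{M0}(1−X) = 0.7623 mol/L.
Along a PFR/batch, dC_N/dC_M = −r_N/(r_N+r_P) = −k₁/(k₁+k₂·C_M).
Integrating from C_{M0} to C_M: C_N = (2.07/0.129)·ln[(2.07+0.129·3.23)/(2.07+0.129·0.762)] = 16.05·ln(2.487/2.168) = 2.198 mol/L.
C_P = (C_{M0}−C_M)−C_N = 0.2696 mol/L; S̃_{N/P} = 2.198/0.2696 = 8.15.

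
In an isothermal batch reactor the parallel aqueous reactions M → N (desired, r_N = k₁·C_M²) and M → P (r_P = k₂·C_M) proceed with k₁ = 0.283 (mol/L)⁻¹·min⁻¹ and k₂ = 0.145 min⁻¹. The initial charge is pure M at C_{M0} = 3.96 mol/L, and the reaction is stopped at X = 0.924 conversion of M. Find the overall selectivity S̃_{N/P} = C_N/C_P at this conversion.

3.19

C_M = C_{M0}(1−X) = 0.3010 mol/L.
Along a PFR/batch, dC_P/dC_M = −r_P/(r_N+r_P) = −k₂/(k₂+k₁·C_M).
Integrating from C_{M0} to C_M: C_P = (0.145/0.283)·ln[(0.145+0.283·3.96)/(0.145+0.283·0.301)] = 0.5124·ln(1.266/0.2302) = 0.8734 mol/L.
Then C_N = (C_{M0}−C_M) − C_P = 3.659 − 0.8734 = 2.786 mol/L.
S̃_{N/P} = C_N/C_P = 2.786/0.8734 = 3.19.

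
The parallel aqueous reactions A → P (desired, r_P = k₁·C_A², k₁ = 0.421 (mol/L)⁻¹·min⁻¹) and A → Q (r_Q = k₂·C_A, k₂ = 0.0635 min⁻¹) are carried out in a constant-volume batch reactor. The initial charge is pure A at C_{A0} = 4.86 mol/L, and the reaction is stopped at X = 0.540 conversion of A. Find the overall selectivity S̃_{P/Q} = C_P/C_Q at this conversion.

C_A = C_{A0}(1−X) = 2.236 mol/L.
Along a PFR/batch, dC_Q/dC_A = −r_Q/(r_P+r_Q) = −k₂/(k₂+k₁·C_A).
Integrating from C_{A0} to C_A: C_Q = (0.0635/0.421)·ln[(0.0635+0.421·4.86)/(0.0635+0.421·2.24)] = 0.1508·ln(2.110/1.005) = 0.1119 mol/L.
Then C_P = (C_{A0}−C_A) − C_Q = 2.624 − 0.1119 = 2.513 mol/L.
S̃_{P/Q} = C_P/C_Q = 2.513/0.1119 = 22.5.

22.5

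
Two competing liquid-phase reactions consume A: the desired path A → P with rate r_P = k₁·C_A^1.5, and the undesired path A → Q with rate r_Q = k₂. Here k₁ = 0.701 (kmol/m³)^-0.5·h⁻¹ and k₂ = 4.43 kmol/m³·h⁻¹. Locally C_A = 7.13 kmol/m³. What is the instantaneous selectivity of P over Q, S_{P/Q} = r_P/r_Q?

3.01

S_{P/Q} = r_P/r_Q = (k₁·C_A^1.5)/(k₂) = (k₁/k₂)·C_A^1.5.
= (0.701×7.130^1.5) / (4.43) = 13.35/4.430 = 3.01.
Since the desired path is higher order in A, keeping C_A high (PFR or concentrated feed) favours P.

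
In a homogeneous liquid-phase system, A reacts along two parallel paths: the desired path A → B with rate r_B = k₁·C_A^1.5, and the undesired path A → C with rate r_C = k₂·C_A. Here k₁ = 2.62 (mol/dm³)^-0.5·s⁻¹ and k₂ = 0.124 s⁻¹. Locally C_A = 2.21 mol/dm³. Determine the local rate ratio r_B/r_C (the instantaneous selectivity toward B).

31.4

S_{B/C} = r_B/r_C = (k₁·C_A^1.5)/(k₂·C_A) = (k₁/k₂)·C_A^0.5.
= (2.62×2.210^1.5) / (0.124×2.210) = 8.608/0.2740 = 31.4.
Since the desired path is higher order in A, keeping C_A high (PFR or concentrated feed) favours B.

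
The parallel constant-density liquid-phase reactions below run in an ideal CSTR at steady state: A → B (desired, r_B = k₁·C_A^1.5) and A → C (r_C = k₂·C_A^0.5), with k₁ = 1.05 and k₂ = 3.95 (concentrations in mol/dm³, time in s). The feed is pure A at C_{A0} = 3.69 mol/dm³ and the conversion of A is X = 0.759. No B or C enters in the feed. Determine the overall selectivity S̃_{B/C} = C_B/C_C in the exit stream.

Exit C_A = C_{A0}(1−X) = 3.69×0.241 = 0.8893 mol/dm³.
In a CSTR the entire volume is at exit conditions, so r_B = 1.05×0.8893^1.5 = 0.8806 and r_C = 3.95×0.8893^0.5 = 3.725.
Overall selectivity = C_B/C_C = r_Bτ/(r_Cτ) = r_B/r_C = 0.236.

0.236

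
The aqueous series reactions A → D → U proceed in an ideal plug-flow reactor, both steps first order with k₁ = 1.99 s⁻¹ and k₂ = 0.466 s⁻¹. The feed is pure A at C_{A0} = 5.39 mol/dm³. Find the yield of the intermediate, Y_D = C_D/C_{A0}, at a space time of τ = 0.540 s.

0.569

For first-order series with pure A initially, C_D(τ) = k₁C_{A0}/(k₂−k₁)·(e^(−k₁τ) − e^(−k₂τ)).
e^(−k₁τ) = e^(−1.99×0.540) = e^(−1.075) = 0.3414; e^(−k₂τ) = e^(−0.2516) = 0.7775.
C_D = 1.99×5.39/(0.466−1.99) × (0.3414−0.7775) = (-7.038)×(-0.4361) = 3.069 mol/dm³.
Y_D = C_D/C_{A0} = 3.069/5.39 = 0.569.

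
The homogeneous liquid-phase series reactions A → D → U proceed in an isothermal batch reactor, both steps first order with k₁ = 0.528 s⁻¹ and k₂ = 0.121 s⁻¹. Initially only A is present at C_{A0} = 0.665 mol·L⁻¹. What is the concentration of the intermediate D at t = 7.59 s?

Solving the coupled first-order balances gives C_D(t) = [k₁/(k₂−k₁)]·C_{A0}·(e^(−k₁t) − e^(−k₂t)).
e^(−k₁t) = e^(−0.528×7.59) = e^(−4.008) = 0.01818; e^(−k₂t) = e^(−0.9184) = 0.3992.
C_D = 0.528×0.665/(0.121−0.528) × (0.01818−0.3992) = (-0.8627)×(-0.3810) = 0.3287 mol·L⁻¹.

0.329 mol·L⁻¹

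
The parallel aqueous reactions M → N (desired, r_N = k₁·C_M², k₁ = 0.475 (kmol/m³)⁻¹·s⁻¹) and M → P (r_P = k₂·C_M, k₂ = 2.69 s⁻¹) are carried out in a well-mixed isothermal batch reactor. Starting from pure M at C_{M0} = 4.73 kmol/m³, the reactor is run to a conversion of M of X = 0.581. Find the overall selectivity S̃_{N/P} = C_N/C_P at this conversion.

C_M = C_{M0}(1−X) = 1.982 kmol/m³.
Along a PFR/batch, dC_P/dC_M = −r_P/(r_N+r_P) = −k₂/(k₂+k₁·C_M).
Integrating from C_{M0} to C_M: C_P = (2.69/0.475)·ln[(2.69+0.475·4.73)/(2.69+0.475·1.98)] = 5.663·ln(4.937/3.631) = 1.739 kmol/m³.
Then C_N = (C_{M0}−C_M) − C_P = 2.748 − 1.739 = 1.009 kmol/m³.
S̃_{N/P} = C_N/C_P = 1.009/1.739 = 0.580.

0.580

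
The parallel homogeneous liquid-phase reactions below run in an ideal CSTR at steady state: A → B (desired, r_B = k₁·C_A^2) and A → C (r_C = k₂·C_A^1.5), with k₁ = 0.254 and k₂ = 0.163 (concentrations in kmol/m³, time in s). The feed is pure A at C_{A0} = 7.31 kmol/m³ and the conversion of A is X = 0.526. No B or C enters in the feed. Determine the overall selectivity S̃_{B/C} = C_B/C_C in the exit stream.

2.90

Exit C_A = C_{A0}(1−X) = 7.31×0.474 = 3.465 kmol/m³.
In a CSTR the entire volume is at exit conditions, so r_B = 0.254×3.465^2 = 3.049 and r_C = 0.163×3.465^1.5 = 1.051.
Overall selectivity = C_B/C_C = r_Bτ/(r_Cτ) = r_B/r_C = 2.90.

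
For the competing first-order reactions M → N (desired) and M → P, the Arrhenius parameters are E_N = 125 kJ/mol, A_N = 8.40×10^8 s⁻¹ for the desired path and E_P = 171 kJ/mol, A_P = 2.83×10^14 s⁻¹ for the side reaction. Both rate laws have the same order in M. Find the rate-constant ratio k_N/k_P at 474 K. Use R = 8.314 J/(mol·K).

k_N/k_P = (A_N/A_P)·exp[−(E_N−E_P)/(RT)] = (A_N/A_P)·exp[(E_P−E_N)/(RT)].
(E_P−E_N)/(RT) = (171−125)×10³/(8.314×474) = 46000/3941 = 11.67.
k_N/k_P = (8.40×10^8/2.83×10^14)·exp(11.67) = 2.968×10^-6 × 1.173×10^5 = 0.348.

0.348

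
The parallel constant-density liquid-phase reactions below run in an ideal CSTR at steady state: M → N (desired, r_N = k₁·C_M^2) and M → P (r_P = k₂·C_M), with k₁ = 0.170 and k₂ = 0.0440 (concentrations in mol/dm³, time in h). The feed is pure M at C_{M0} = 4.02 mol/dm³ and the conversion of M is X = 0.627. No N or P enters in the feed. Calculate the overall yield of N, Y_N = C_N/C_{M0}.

0.535

Exit C_M = C_{M0}(1−X) = 4.02×0.373 = 1.499 mol/dm³.
A CSTR operates uniformly at the exit composition, giving r_N = 0.3822 and r_P = 0.06598 (each k·C_M^n at C_M = 1.499).
Fraction of consumed M going to N: r_N/(r_N+r_P) = 0.8528.
C_N = 0.8528·C_{M0}·X = 0.8528×4.02×0.627 = 2.15 mol/dm³; Y_N = C_N/C_{M0} = 0.535.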